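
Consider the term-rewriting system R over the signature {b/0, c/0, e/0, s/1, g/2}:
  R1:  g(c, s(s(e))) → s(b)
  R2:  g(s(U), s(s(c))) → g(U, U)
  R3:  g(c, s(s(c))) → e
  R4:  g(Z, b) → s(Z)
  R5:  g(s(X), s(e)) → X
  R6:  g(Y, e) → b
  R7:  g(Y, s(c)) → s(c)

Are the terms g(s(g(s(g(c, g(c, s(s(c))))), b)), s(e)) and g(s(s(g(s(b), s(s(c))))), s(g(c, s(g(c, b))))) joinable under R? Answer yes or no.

yes — NF(t₁) = s(s(b)), NF(t₂) = s(s(b))

Reduce t₁ = g(s(g(s(g(c, g(c, s(s(c))))), b)), s(e)):
1. g(s(g(s(g(c, g(c, s(s(c))))), b)), s(e))  →  g(s(g(c, g(c, s(s(c))))), b)   [R5 at ε]
2. g(s(g(c, g(c, s(s(c))))), b)  →  s(s(g(c, g(c, s(s(c))))))   [R4 at ε]
3. s(s(g(c, g(c, s(s(c))))))  →  s(s(g(c, e)))   [R3 at 1.1.2]
4. s(s(g(c, e)))  →  s(s(b))   [R6 at 1.1]

Reduce t₂ = g(s(s(g(s(b), s(s(c))))), s(g(c, s(g(c, b))))):
1. g(s(s(g(s(b), s(s(c))))), s(g(c, s(g(c, b)))))  →  g(s(s(g(b, b))), s(g(c, s(g(c, b)))))   [R2 at 1.1.1]
2. g(s(s(g(b, b))), s(g(c, s(g(c, b)))))  →  g(s(s(s(b))), s(g(c, s(g(c, b)))))   [R4 at 1.1.1]
3. g(s(s(s(b))), s(g(c, s(g(c, b)))))  →  g(s(s(s(b))), s(g(c, s(s(c)))))   [R4 at 2.1.2.1]
4. g(s(s(s(b))), s(g(c, s(s(c)))))  →  g(s(s(s(b))), s(e))   [R3 at 2.1]
5. g(s(s(s(b))), s(e))  →  s(s(b))   [R5 at ε]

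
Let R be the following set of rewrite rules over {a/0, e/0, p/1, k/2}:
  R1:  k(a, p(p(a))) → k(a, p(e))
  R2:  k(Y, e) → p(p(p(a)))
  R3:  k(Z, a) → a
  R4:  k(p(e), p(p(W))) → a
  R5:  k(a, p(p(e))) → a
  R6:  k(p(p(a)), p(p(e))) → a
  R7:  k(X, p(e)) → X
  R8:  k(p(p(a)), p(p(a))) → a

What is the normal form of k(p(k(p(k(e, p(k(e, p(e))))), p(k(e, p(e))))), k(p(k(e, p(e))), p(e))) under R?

p(p(e))

1. k(p(k(p(k(e, p(k(e, p(e))))), p(k(e, p(e))))), k(p(k(e, p(e))), p(e)))  →  k(p(k(p(k(e, p(e))), p(k(e, p(e))))), k(p(k(e, p(e))), p(e)))   [R7 at 1.1.1.1.2.1]
2. k(p(k(p(k(e, p(e))), p(k(e, p(e))))), k(p(k(e, p(e))), p(e)))  →  k(p(k(p(e), p(k(e, p(e))))), k(p(k(e, p(e))), p(e)))   [R7 at 1.1.1.1]
3. k(p(k(p(e), p(k(e, p(e))))), k(p(k(e, p(e))), p(e)))  →  k(p(k(p(e), p(e))), k(p(k(e, p(e))), p(e)))   [R7 at 1.1.2.1]
4. k(p(k(p(e), p(e))), k(p(k(e, p(e))), p(e)))  →  k(p(p(e)), k(p(k(e, p(e))), p(e)))   [R7 at 1.1]
5. k(p(p(e)), k(p(k(e, p(e))), p(e)))  →  k(p(p(e)), p(k(e, p(e))))   [R7 at 2]
6. k(p(p(e)), p(k(e, p(e))))  →  k(p(p(e)), p(e))   [R7 at 2.1]
7. k(p(p(e)), p(e))  →  p(p(e))   [R7 at ε]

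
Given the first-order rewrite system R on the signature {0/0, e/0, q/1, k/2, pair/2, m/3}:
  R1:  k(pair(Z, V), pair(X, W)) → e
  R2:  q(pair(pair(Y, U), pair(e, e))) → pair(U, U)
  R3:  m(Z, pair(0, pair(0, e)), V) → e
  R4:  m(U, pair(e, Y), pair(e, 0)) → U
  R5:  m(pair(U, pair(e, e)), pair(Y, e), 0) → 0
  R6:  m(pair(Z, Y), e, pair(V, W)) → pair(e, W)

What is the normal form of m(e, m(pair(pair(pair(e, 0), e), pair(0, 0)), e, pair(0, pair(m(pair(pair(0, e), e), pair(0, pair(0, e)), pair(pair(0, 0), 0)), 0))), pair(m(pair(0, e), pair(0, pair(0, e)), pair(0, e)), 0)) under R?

e

1. m(e, m(pair(pair(pair(e, 0), e), pair(0, 0)), e, pair(0, pair(m(pair(pair(0, e), e), pair(0, pair(0, e)), pair(pair(0, 0), 0)), 0))), pair(m(pair(0, e), pair(0, pair(0, e)), pair(0, e)), 0))  →  m(e, pair(e, pair(m(pair(pair(0, e), e), pair(0, pair(0, e)), pair(pair(0, 0), 0)), 0)), pair(m(pair(0, e), pair(0, pair(0, e)), pair(0, e)), 0))   [R6 at 2]
2. m(e, pair(e, pair(m(pair(pair(0, e), e), pair(0, pair(0, e)), pair(pair(0, 0), 0)), 0)), pair(m(pair(0, e), pair(0, pair(0, e)), pair(0, e)), 0))  →  m(e, pair(e, pair(e, 0)), pair(m(pair(0, e), pair(0, pair(0, e)), pair(0, e)), 0))   [R3 at 2.2.1]
3. m(e, pair(e, pair(e, 0)), pair(m(pair(0, e), pair(0, pair(0, e)), pair(0, e)), 0))  →  m(e, pair(e, pair(e, 0)), pair(e, 0))   [R3 at 3.1]
4. m(e, pair(e, pair(e, 0)), pair(e, 0))  →  e   [R4 at ε]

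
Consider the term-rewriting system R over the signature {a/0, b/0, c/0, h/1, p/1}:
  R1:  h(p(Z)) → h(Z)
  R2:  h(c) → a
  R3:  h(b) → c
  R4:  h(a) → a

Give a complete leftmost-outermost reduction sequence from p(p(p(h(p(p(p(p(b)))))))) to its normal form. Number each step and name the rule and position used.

1. p(p(p(h(p(p(p(p(b))))))))  →  p(p(p(h(p(p(p(b)))))))   [R1 at 1.1.1]
2. p(p(p(h(p(p(p(b)))))))  →  p(p(p(h(p(p(b))))))   [R1 at 1.1.1]
3. p(p(p(h(p(p(b))))))  →  p(p(p(h(p(b)))))   [R1 at 1.1.1]
4. p(p(p(h(p(b)))))  →  p(p(p(h(b))))   [R1 at 1.1.1]
5. p(p(p(h(b))))  →  p(p(p(c)))   [R3 at 1.1.1]

p(p(p(c)))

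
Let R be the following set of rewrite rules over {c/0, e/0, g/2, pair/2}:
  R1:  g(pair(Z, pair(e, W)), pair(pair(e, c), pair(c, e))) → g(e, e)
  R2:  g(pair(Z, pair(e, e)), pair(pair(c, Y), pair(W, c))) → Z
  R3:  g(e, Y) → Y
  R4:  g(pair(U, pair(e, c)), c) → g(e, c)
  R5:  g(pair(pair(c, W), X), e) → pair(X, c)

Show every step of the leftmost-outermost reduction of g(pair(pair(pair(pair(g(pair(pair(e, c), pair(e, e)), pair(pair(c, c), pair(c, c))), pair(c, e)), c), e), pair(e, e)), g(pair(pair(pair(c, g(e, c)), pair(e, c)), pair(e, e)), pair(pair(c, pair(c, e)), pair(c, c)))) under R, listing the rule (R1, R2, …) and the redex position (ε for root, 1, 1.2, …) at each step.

1. g(pair(pair(pair(pair(g(pair(pair(e, c), pair(e, e)), pair(pair(c, c), pair(c, c))), pair(c, e)), c), e), pair(e, e)), g(pair(pair(pair(c, g(e, c)), pair(e, c)), pair(e, e)), pair(pair(c, pair(c, e)), pair(c, c))))  →  g(pair(pair(pair(pair(pair(e, c), pair(c, e)), c), e), pair(e, e)), g(pair(pair(pair(c, g(e, c)), pair(e, c)), pair(e, e)), pair(pair(c, pair(c, e)), pair(c, c))))   [R2 at 1.1.1.1.1]
2. g(pair(pair(pair(pair(pair(e, c), pair(c, e)), c), e), pair(e, e)), g(pair(pair(pair(c, g(e, c)), pair(e, c)), pair(e, e)), pair(pair(c, pair(c, e)), pair(c, c))))  →  g(pair(pair(pair(pair(pair(e, c), pair(c, e)), c), e), pair(e, e)), pair(pair(c, g(e, c)), pair(e, c)))   [R2 at 2]
3. g(pair(pair(pair(pair(pair(e, c), pair(c, e)), c), e), pair(e, e)), pair(pair(c, g(e, c)), pair(e, c)))  →  pair(pair(pair(pair(e, c), pair(c, e)), c), e)   [R2 at ε]

pair(pair(pair(pair(e, c), pair(c, e)), c), e)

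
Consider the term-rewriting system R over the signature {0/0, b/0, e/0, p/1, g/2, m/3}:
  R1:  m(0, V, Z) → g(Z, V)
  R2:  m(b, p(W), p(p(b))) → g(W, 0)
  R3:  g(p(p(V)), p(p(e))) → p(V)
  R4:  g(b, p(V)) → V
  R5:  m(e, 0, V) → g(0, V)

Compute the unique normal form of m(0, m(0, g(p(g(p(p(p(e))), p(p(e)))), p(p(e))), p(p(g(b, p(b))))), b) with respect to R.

1. m(0, m(0, g(p(g(p(p(p(e))), p(p(e)))), p(p(e))), p(p(g(b, p(b))))), b)  →  g(b, m(0, g(p(g(p(p(p(e))), p(p(e)))), p(p(e))), p(p(g(b, p(b))))))   [R1 at ε]
2. g(b, m(0, g(p(g(p(p(p(e))), p(p(e)))), p(p(e))), p(p(g(b, p(b))))))  →  g(b, g(p(p(g(b, p(b)))), g(p(g(p(p(p(e))), p(p(e)))), p(p(e)))))   [R1 at 2]
3. g(b, g(p(p(g(b, p(b)))), g(p(g(p(p(p(e))), p(p(e)))), p(p(e)))))  →  g(b, g(p(p(b)), g(p(g(p(p(p(e))), p(p(e)))), p(p(e)))))   [R4 at 2.1.1.1]
4. g(b, g(p(p(b)), g(p(g(p(p(p(e))), p(p(e)))), p(p(e)))))  →  g(b, g(p(p(b)), g(p(p(p(e))), p(p(e)))))   [R3 at 2.2.1.1]
5. g(b, g(p(p(b)), g(p(p(p(e))), p(p(e)))))  →  g(b, g(p(p(b)), p(p(e))))   [R3 at 2.2]
6. g(b, g(p(p(b)), p(p(e))))  →  g(b, p(b))   [R3 at 2]
7. g(b, p(b))  →  b   [R4 at ε]

b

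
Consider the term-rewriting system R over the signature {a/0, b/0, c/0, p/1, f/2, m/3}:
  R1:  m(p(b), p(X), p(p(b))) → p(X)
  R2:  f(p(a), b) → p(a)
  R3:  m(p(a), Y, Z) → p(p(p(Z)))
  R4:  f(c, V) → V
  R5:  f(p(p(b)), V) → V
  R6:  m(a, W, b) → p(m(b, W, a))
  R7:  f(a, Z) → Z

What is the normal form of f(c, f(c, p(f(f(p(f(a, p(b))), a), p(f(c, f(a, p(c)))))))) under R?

p(p(p(c)))

1. f(c, f(c, p(f(f(p(f(a, p(b))), a), p(f(c, f(a, p(c))))))))  →  f(c, p(f(f(p(f(a, p(b))), a), p(f(c, f(a, p(c)))))))   [R4 at ε]
2. f(c, p(f(f(p(f(a, p(b))), a), p(f(c, f(a, p(c)))))))  →  p(f(f(p(f(a, p(b))), a), p(f(c, f(a, p(c))))))   [R4 at ε]
3. p(f(f(p(f(a, p(b))), a), p(f(c, f(a, p(c))))))  →  p(f(f(p(p(b)), a), p(f(c, f(a, p(c))))))   [R7 at 1.1.1.1]
4. p(f(f(p(p(b)), a), p(f(c, f(a, p(c))))))  →  p(f(a, p(f(c, f(a, p(c))))))   [R5 at 1.1]
5. p(f(a, p(f(c, f(a, p(c))))))  →  p(p(f(c, f(a, p(c)))))   [R7 at 1]
6. p(p(f(c, f(a, p(c)))))  →  p(p(f(a, p(c))))   [R4 at 1.1]
7. p(p(f(a, p(c))))  →  p(p(p(c)))   [R7 at 1.1]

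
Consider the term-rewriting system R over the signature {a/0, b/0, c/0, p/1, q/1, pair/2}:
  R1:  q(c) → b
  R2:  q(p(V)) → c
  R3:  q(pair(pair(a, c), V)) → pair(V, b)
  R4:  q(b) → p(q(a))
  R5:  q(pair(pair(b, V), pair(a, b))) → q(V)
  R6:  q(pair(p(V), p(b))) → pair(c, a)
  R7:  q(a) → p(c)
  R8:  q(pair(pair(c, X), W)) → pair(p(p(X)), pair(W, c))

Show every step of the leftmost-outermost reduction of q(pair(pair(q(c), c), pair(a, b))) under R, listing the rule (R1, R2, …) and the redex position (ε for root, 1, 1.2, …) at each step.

b

1. q(pair(pair(q(c), c), pair(a, b)))  →  q(pair(pair(b, c), pair(a, b)))   [R1 at 1.1.1]
2. q(pair(pair(b, c), pair(a, b)))  →  q(c)   [R5 at ε]
3. q(c)  →  b   [R1 at ε]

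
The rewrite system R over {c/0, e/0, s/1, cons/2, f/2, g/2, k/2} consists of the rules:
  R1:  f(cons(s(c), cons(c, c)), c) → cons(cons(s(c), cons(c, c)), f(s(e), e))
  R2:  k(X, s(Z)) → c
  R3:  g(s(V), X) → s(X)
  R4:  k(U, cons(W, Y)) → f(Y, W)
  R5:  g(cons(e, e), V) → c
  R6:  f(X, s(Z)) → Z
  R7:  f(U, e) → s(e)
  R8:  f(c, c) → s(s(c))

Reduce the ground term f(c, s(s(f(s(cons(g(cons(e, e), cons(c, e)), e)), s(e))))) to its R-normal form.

1. f(c, s(s(f(s(cons(g(cons(e, e), cons(c, e)), e)), s(e)))))  →  s(f(s(cons(g(cons(e, e), cons(c, e)), e)), s(e)))   [R6 at ε]
2. s(f(s(cons(g(cons(e, e), cons(c, e)), e)), s(e)))  →  s(e)   [R6 at 1]

s(e)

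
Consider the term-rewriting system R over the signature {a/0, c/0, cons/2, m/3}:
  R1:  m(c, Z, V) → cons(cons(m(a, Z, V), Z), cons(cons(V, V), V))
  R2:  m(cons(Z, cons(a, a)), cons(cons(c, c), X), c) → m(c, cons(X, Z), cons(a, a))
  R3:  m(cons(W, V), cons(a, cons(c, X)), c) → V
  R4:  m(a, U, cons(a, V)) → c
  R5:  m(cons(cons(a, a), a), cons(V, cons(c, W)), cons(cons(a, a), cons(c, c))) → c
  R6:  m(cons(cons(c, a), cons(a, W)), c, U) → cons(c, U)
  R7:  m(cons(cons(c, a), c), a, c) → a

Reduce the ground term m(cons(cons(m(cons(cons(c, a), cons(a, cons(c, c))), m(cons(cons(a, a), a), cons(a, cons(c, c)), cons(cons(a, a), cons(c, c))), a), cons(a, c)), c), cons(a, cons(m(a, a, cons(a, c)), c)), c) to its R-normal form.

1. m(cons(cons(m(cons(cons(c, a), cons(a, cons(c, c))), m(cons(cons(a, a), a), cons(a, cons(c, c)), cons(cons(a, a), cons(c, c))), a), cons(a, c)), c), cons(a, cons(m(a, a, cons(a, c)), c)), c)  →  m(cons(cons(m(cons(cons(c, a), cons(a, cons(c, c))), c, a), cons(a, c)), c), cons(a, cons(m(a, a, cons(a, c)), c)), c)   [R5 at 1.1.1.2]
2. m(cons(cons(m(cons(cons(c, a), cons(a, cons(c, c))), c, a), cons(a, c)), c), cons(a, cons(m(a, a, cons(a, c)), c)), c)  →  m(cons(cons(cons(c, a), cons(a, c)), c), cons(a, cons(m(a, a, cons(a, c)), c)), c)   [R6 at 1.1.1]
3. m(cons(cons(cons(c, a), cons(a, c)), c), cons(a, cons(m(a, a, cons(a, c)), c)), c)  →  m(cons(cons(cons(c, a), cons(a, c)), c), cons(a, cons(c, c)), c)   [R4 at 2.2.1]
4. m(cons(cons(cons(c, a), cons(a, c)), c), cons(a, cons(c, c)), c)  →  c   [R3 at ε]

c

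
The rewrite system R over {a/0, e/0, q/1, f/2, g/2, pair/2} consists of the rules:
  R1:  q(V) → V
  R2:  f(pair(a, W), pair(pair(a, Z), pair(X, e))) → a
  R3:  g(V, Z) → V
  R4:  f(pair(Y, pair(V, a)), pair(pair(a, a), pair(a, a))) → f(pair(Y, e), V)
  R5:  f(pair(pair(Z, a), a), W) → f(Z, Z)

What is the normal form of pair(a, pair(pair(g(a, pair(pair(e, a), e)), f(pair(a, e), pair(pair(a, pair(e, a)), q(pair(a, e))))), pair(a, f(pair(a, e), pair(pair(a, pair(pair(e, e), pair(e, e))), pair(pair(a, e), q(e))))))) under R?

pair(a, pair(pair(a, a), pair(a, a)))

1. pair(a, pair(pair(g(a, pair(pair(e, a), e)), f(pair(a, e), pair(pair(a, pair(e, a)), q(pair(a, e))))), pair(a, f(pair(a, e), pair(pair(a, pair(pair(e, e), pair(e, e))), pair(pair(a, e), q(e)))))))  →  pair(a, pair(pair(a, f(pair(a, e), pair(pair(a, pair(e, a)), q(pair(a, e))))), pair(a, f(pair(a, e), pair(pair(a, pair(pair(e, e), pair(e, e))), pair(pair(a, e), q(e)))))))   [R3 at 2.1.1]
2. pair(a, pair(pair(a, f(pair(a, e), pair(pair(a, pair(e, a)), q(pair(a, e))))), pair(a, f(pair(a, e), pair(pair(a, pair(pair(e, e), pair(e, e))), pair(pair(a, e), q(e)))))))  →  pair(a, pair(pair(a, f(pair(a, e), pair(pair(a, pair(e, a)), pair(a, e)))), pair(a, f(pair(a, e), pair(pair(a, pair(pair(e, e), pair(e, e))), pair(pair(a, e), q(e)))))))   [R1 at 2.1.2.2.2]
3. pair(a, pair(pair(a, f(pair(a, e), pair(pair(a, pair(e, a)), pair(a, e)))), pair(a, f(pair(a, e), pair(pair(a, pair(pair(e, e), pair(e, e))), pair(pair(a, e), q(e)))))))  →  pair(a, pair(pair(a, a), pair(a, f(pair(a, e), pair(pair(a, pair(pair(e, e), pair(e, e))), pair(pair(a, e), q(e)))))))   [R2 at 2.1.2]
4. pair(a, pair(pair(a, a), pair(a, f(pair(a, e), pair(pair(a, pair(pair(e, e), pair(e, e))), pair(pair(a, e), q(e)))))))  →  pair(a, pair(pair(a, a), pair(a, f(pair(a, e), pair(pair(a, pair(pair(e, e), pair(e, e))), pair(pair(a, e), e))))))   [R1 at 2.2.2.2.2.2]
5. pair(a, pair(pair(a, a), pair(a, f(pair(a, e), pair(pair(a, pair(pair(e, e), pair(e, e))), pair(pair(a, e), e))))))  →  pair(a, pair(pair(a, a), pair(a, a)))   [R2 at 2.2.2]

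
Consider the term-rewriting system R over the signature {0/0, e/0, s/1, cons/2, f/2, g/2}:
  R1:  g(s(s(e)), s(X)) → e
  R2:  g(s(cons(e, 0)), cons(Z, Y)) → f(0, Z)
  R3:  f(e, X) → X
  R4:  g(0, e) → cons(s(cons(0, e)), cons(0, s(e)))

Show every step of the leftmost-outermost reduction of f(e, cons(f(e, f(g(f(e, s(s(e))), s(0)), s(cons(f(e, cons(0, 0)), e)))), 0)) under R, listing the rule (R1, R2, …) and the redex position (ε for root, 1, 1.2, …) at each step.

cons(s(cons(cons(0, 0), e)), 0)

1. f(e, cons(f(e, f(g(f(e, s(s(e))), s(0)), s(cons(f(e, cons(0, 0)), e)))), 0))  →  cons(f(e, f(g(f(e, s(s(e))), s(0)), s(cons(f(e, cons(0, 0)), e)))), 0)   [R3 at ε]
2. cons(f(e, f(g(f(e, s(s(e))), s(0)), s(cons(f(e, cons(0, 0)), e)))), 0)  →  cons(f(g(f(e, s(s(e))), s(0)), s(cons(f(e, cons(0, 0)), e))), 0)   [R3 at 1]
3. cons(f(g(f(e, s(s(e))), s(0)), s(cons(f(e, cons(0, 0)), e))), 0)  →  cons(f(g(s(s(e)), s(0)), s(cons(f(e, cons(0, 0)), e))), 0)   [R3 at 1.1.1]
4. cons(f(g(s(s(e)), s(0)), s(cons(f(e, cons(0, 0)), e))), 0)  →  cons(f(e, s(cons(f(e, cons(0, 0)), e))), 0)   [R1 at 1.1]
5. cons(f(e, s(cons(f(e, cons(0, 0)), e))), 0)  →  cons(s(cons(f(e, cons(0, 0)), e)), 0)   [R3 at 1]
6. cons(s(cons(f(e, cons(0, 0)), e)), 0)  →  cons(s(cons(cons(0, 0), e)), 0)   [R3 at 1.1.1]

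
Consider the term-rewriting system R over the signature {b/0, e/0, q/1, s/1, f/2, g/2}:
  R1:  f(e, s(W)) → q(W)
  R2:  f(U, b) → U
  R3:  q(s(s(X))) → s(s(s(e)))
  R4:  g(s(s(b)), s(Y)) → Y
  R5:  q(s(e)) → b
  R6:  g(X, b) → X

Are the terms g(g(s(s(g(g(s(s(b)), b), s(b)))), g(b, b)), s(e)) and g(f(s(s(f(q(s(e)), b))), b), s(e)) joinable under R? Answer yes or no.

Reduce t₁ = g(g(s(s(g(g(s(s(b)), b), s(b)))), g(b, b)), s(e)):
1. g(g(s(s(g(g(s(s(b)), b), s(b)))), g(b, b)), s(e))  →  g(g(s(s(g(s(s(b)), s(b)))), g(b, b)), s(e))   [R6 at 1.1.1.1.1]
2. g(g(s(s(g(s(s(b)), s(b)))), g(b, b)), s(e))  →  g(g(s(s(b)), g(b, b)), s(e))   [R4 at 1.1.1.1]
3. g(g(s(s(b)), g(b, b)), s(e))  →  g(g(s(s(b)), b), s(e))   [R6 at 1.2]
4. g(g(s(s(b)), b), s(e))  →  g(s(s(b)), s(e))   [R6 at 1]
5. g(s(s(b)), s(e))  →  e   [R4 at ε]

Reduce t₂ = g(f(s(s(f(q(s(e)), b))), b), s(e)):
1. g(f(s(s(f(q(s(e)), b))), b), s(e))  →  g(s(s(f(q(s(e)), b))), s(e))   [R2 at 1]
2. g(s(s(f(q(s(e)), b))), s(e))  →  g(s(s(q(s(e)))), s(e))   [R2 at 1.1.1]
3. g(s(s(q(s(e)))), s(e))  →  g(s(s(b)), s(e))   [R5 at 1.1.1]
4. g(s(s(b)), s(e))  →  e   [R4 at ε]

yes — NF(t₁) = e, NF(t₂) = e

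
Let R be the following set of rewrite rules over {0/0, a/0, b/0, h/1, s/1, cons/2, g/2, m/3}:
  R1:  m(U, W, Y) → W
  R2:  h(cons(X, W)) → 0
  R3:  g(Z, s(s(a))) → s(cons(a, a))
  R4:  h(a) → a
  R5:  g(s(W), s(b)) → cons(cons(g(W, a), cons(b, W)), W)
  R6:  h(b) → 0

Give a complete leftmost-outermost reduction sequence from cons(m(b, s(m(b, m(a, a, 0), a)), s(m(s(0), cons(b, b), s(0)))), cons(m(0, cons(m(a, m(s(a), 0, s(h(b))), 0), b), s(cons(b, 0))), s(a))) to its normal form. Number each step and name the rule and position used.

cons(s(a), cons(cons(0, b), s(a)))

1. cons(m(b, s(m(b, m(a, a, 0), a)), s(m(s(0), cons(b, b), s(0)))), cons(m(0, cons(m(a, m(s(a), 0, s(h(b))), 0), b), s(cons(b, 0))), s(a)))  →  cons(s(m(b, m(a, a, 0), a)), cons(m(0, cons(m(a, m(s(a), 0, s(h(b))), 0), b), s(cons(b, 0))), s(a)))   [R1 at 1]
2. cons(s(m(b, m(a, a, 0), a)), cons(m(0, cons(m(a, m(s(a), 0, s(h(b))), 0), b), s(cons(b, 0))), s(a)))  →  cons(s(m(a, a, 0)), cons(m(0, cons(m(a, m(s(a), 0, s(h(b))), 0), b), s(cons(b, 0))), s(a)))   [R1 at 1.1]
3. cons(s(m(a, a, 0)), cons(m(0, cons(m(a, m(s(a), 0, s(h(b))), 0), b), s(cons(b, 0))), s(a)))  →  cons(s(a), cons(m(0, cons(m(a, m(s(a), 0, s(h(b))), 0), b), s(cons(b, 0))), s(a)))   [R1 at 1.1]
4. cons(s(a), cons(m(0, cons(m(a, m(s(a), 0, s(h(b))), 0), b), s(cons(b, 0))), s(a)))  →  cons(s(a), cons(cons(m(a, m(s(a), 0, s(h(b))), 0), b), s(a)))   [R1 at 2.1]
5. cons(s(a), cons(cons(m(a, m(s(a), 0, s(h(b))), 0), b), s(a)))  →  cons(s(a), cons(cons(m(s(a), 0, s(h(b))), b), s(a)))   [R1 at 2.1.1]
6. cons(s(a), cons(cons(m(s(a), 0, s(h(b))), b), s(a)))  →  cons(s(a), cons(cons(0, b), s(a)))   [R1 at 2.1.1]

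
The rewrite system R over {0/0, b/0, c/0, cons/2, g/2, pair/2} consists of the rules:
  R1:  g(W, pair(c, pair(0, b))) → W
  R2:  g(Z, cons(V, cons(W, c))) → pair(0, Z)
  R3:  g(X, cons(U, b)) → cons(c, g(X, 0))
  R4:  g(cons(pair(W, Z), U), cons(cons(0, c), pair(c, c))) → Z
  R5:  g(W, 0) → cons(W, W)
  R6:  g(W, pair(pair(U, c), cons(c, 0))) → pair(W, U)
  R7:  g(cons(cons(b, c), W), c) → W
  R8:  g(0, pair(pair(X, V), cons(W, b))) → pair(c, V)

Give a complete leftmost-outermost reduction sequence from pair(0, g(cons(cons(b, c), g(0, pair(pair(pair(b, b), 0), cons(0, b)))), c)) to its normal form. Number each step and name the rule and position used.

1. pair(0, g(cons(cons(b, c), g(0, pair(pair(pair(b, b), 0), cons(0, b)))), c))  →  pair(0, g(0, pair(pair(pair(b, b), 0), cons(0, b))))   [R7 at 2]
2. pair(0, g(0, pair(pair(pair(b, b), 0), cons(0, b))))  →  pair(0, pair(c, 0))   [R8 at 2]

pair(0, pair(c, 0))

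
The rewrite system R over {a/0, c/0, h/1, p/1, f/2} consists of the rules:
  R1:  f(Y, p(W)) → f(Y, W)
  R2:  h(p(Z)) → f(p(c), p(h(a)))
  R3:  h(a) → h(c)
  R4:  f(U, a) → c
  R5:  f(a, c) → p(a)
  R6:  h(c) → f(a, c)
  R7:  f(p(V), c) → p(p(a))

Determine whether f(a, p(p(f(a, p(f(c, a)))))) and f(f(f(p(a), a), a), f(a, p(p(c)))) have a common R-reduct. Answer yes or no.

Reduce t₁ = f(a, p(p(f(a, p(f(c, a)))))):
1. f(a, p(p(f(a, p(f(c, a))))))  →  f(a, p(f(a, p(f(c, a)))))   [R1 at ε]
2. f(a, p(f(a, p(f(c, a)))))  →  f(a, f(a, p(f(c, a))))   [R1 at ε]
3. f(a, f(a, p(f(c, a))))  →  f(a, f(a, f(c, a)))   [R1 at 2]
4. f(a, f(a, f(c, a)))  →  f(a, f(a, c))   [R4 at 2.2]
5. f(a, f(a, c))  →  f(a, p(a))   [R5 at 2]
6. f(a, p(a))  →  f(a, a)   [R1 at ε]
7. f(a, a)  →  c   [R4 at ε]

Reduce t₂ = f(f(f(p(a), a), a), f(a, p(p(c)))):
1. f(f(f(p(a), a), a), f(a, p(p(c))))  →  f(c, f(a, p(p(c))))   [R4 at 1]
2. f(c, f(a, p(p(c))))  →  f(c, f(a, p(c)))   [R1 at 2]
3. f(c, f(a, p(c)))  →  f(c, f(a, c))   [R1 at 2]
4. f(c, f(a, c))  →  f(c, p(a))   [R5 at 2]
5. f(c, p(a))  →  f(c, a)   [R1 at ε]
6. f(c, a)  →  c   [R4 at ε]

yes — NF(t₁) = c, NF(t₂) = c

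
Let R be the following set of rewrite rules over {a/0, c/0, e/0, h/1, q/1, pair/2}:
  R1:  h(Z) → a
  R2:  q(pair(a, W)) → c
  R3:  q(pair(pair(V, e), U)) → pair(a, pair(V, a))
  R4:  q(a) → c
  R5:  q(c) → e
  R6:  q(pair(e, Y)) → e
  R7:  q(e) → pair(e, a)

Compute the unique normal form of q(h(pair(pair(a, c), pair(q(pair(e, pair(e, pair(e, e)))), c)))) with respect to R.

1. q(h(pair(pair(a, c), pair(q(pair(e, pair(e, pair(e, e)))), c))))  →  q(a)   [R1 at 1]
2. q(a)  →  c   [R4 at ε]

c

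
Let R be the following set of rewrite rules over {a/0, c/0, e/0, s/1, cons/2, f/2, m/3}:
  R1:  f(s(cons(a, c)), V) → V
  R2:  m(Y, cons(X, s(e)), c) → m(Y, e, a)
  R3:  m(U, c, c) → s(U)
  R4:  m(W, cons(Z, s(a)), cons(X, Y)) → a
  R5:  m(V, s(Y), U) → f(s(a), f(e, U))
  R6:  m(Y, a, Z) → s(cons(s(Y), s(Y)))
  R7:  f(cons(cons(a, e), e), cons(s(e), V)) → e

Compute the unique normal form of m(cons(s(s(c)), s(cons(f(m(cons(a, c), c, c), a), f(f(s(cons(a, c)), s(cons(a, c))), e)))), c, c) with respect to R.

s(cons(s(s(c)), s(cons(a, e))))

1. m(cons(s(s(c)), s(cons(f(m(cons(a, c), c, c), a), f(f(s(cons(a, c)), s(cons(a, c))), e)))), c, c)  →  s(cons(s(s(c)), s(cons(f(m(cons(a, c), c, c), a), f(f(s(cons(a, c)), s(cons(a, c))), e)))))   [R3 at ε]
2. s(cons(s(s(c)), s(cons(f(m(cons(a, c), c, c), a), f(f(s(cons(a, c)), s(cons(a, c))), e)))))  →  s(cons(s(s(c)), s(cons(f(s(cons(a, c)), a), f(f(s(cons(a, c)), s(cons(a, c))), e)))))   [R3 at 1.2.1.1.1]
3. s(cons(s(s(c)), s(cons(f(s(cons(a, c)), a), f(f(s(cons(a, c)), s(cons(a, c))), e)))))  →  s(cons(s(s(c)), s(cons(a, f(f(s(cons(a, c)), s(cons(a, c))), e)))))   [R1 at 1.2.1.1]
4. s(cons(s(s(c)), s(cons(a, f(f(s(cons(a, c)), s(cons(a, c))), e)))))  →  s(cons(s(s(c)), s(cons(a, f(s(cons(a, c)), e)))))   [R1 at 1.2.1.2.1]
5. s(cons(s(s(c)), s(cons(a, f(s(cons(a, c)), e)))))  →  s(cons(s(s(c)), s(cons(a, e))))   [R1 at 1.2.1.2]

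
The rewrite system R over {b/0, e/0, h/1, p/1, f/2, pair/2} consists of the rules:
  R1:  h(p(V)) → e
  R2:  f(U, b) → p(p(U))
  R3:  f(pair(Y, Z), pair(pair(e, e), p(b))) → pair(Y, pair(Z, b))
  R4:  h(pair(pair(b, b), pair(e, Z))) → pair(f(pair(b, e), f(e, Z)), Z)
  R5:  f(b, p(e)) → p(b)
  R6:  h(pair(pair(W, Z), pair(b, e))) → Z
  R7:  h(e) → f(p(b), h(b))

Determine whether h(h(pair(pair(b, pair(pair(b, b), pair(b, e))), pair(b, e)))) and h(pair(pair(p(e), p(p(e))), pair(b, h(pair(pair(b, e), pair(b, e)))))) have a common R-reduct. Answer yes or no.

no — NF(t₁) = b, NF(t₂) = p(p(e))

Reduce t₁ = h(h(pair(pair(b, pair(pair(b, b), pair(b, e))), pair(b, e)))):
1. h(h(pair(pair(b, pair(pair(b, b), pair(b, e))), pair(b, e))))  →  h(pair(pair(b, b), pair(b, e)))   [R6 at 1]
2. h(pair(pair(b, b), pair(b, e)))  →  b   [R6 at ε]

Reduce t₂ = h(pair(pair(p(e), p(p(e))), pair(b, h(pair(pair(b, e), pair(b, e)))))):
1. h(pair(pair(p(e), p(p(e))), pair(b, h(pair(pair(b, e), pair(b, e))))))  →  h(pair(pair(p(e), p(p(e))), pair(b, e)))   [R6 at 1.2.2]
2. h(pair(pair(p(e), p(p(e))), pair(b, e)))  →  p(p(e))   [R6 at ε]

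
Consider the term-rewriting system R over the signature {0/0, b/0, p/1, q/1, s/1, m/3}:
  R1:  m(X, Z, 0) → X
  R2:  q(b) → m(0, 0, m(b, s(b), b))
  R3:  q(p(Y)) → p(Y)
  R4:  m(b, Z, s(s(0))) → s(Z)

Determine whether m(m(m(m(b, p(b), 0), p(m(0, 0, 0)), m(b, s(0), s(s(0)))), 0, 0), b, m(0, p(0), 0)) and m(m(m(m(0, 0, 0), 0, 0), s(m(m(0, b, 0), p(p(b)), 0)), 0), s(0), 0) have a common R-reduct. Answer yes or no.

no — NF(t₁) = s(p(0)), NF(t₂) = 0

Reduce t₁ = m(m(m(m(b, p(b), 0), p(m(0, 0, 0)), m(b, s(0), s(s(0)))), 0, 0), b, m(0, p(0), 0)):
1. m(m(m(m(b, p(b), 0), p(m(0, 0, 0)), m(b, s(0), s(s(0)))), 0, 0), b, m(0, p(0), 0))  →  m(m(m(b, p(b), 0), p(m(0, 0, 0)), m(b, s(0), s(s(0)))), b, m(0, p(0), 0))   [R1 at 1]
2. m(m(m(b, p(b), 0), p(m(0, 0, 0)), m(b, s(0), s(s(0)))), b, m(0, p(0), 0))  →  m(m(b, p(m(0, 0, 0)), m(b, s(0), s(s(0)))), b, m(0, p(0), 0))   [R1 at 1.1]
3. m(m(b, p(m(0, 0, 0)), m(b, s(0), s(s(0)))), b, m(0, p(0), 0))  →  m(m(b, p(0), m(b, s(0), s(s(0)))), b, m(0, p(0), 0))   [R1 at 1.2.1]
4. m(m(b, p(0), m(b, s(0), s(s(0)))), b, m(0, p(0), 0))  →  m(m(b, p(0), s(s(0))), b, m(0, p(0), 0))   [R4 at 1.3]
5. m(m(b, p(0), s(s(0))), b, m(0, p(0), 0))  →  m(s(p(0)), b, m(0, p(0), 0))   [R4 at 1]
6. m(s(p(0)), b, m(0, p(0), 0))  →  m(s(p(0)), b, 0)   [R1 at 3]
7. m(s(p(0)), b, 0)  →  s(p(0))   [R1 at ε]

Reduce t₂ = m(m(m(m(0, 0, 0), 0, 0), s(m(m(0, b, 0), p(p(b)), 0)), 0), s(0), 0):
1. m(m(m(m(0, 0, 0), 0, 0), s(m(m(0, b, 0), p(p(b)), 0)), 0), s(0), 0)  →  m(m(m(0, 0, 0), 0, 0), s(m(m(0, b, 0), p(p(b)), 0)), 0)   [R1 at ε]
2. m(m(m(0, 0, 0), 0, 0), s(m(m(0, b, 0), p(p(b)), 0)), 0)  →  m(m(0, 0, 0), 0, 0)   [R1 at ε]
3. m(m(0, 0, 0), 0, 0)  →  m(0, 0, 0)   [R1 at ε]
4. m(0, 0, 0)  →  0   [R1 at ε]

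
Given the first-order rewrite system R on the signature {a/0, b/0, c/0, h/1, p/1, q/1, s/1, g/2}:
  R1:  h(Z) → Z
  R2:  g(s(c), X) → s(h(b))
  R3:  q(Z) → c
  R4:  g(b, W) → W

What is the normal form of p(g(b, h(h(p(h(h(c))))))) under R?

1. p(g(b, h(h(p(h(h(c)))))))  →  p(h(h(p(h(h(c))))))   [R4 at 1]
2. p(h(h(p(h(h(c))))))  →  p(h(p(h(h(c)))))   [R1 at 1]
3. p(h(p(h(h(c)))))  →  p(p(h(h(c))))   [R1 at 1]
4. p(p(h(h(c))))  →  p(p(h(c)))   [R1 at 1.1]
5. p(p(h(c)))  →  p(p(c))   [R1 at 1.1]

p(p(c))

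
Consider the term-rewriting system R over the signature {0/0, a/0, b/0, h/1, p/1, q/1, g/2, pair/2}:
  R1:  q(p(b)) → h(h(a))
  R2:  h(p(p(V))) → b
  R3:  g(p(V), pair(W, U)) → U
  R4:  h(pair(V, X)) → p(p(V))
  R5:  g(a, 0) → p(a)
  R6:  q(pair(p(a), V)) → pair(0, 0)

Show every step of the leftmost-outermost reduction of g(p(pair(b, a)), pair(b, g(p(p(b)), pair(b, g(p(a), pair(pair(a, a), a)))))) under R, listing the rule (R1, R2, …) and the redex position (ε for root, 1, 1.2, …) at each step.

a

1. g(p(pair(b, a)), pair(b, g(p(p(b)), pair(b, g(p(a), pair(pair(a, a), a))))))  →  g(p(p(b)), pair(b, g(p(a), pair(pair(a, a), a))))   [R3 at ε]
2. g(p(p(b)), pair(b, g(p(a), pair(pair(a, a), a))))  →  g(p(a), pair(pair(a, a), a))   [R3 at ε]
3. g(p(a), pair(pair(a, a), a))  →  a   [R3 at ε]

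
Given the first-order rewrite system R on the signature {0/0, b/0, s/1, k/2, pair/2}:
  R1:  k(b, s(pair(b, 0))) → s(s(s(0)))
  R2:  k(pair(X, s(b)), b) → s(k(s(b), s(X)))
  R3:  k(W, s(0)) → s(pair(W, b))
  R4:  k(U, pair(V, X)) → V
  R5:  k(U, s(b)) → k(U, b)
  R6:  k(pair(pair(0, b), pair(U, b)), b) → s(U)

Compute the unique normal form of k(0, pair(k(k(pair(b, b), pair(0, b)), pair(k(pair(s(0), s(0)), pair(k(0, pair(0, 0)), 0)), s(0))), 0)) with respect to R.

0

1. k(0, pair(k(k(pair(b, b), pair(0, b)), pair(k(pair(s(0), s(0)), pair(k(0, pair(0, 0)), 0)), s(0))), 0))  →  k(k(pair(b, b), pair(0, b)), pair(k(pair(s(0), s(0)), pair(k(0, pair(0, 0)), 0)), s(0)))   [R4 at ε]
2. k(k(pair(b, b), pair(0, b)), pair(k(pair(s(0), s(0)), pair(k(0, pair(0, 0)), 0)), s(0)))  →  k(pair(s(0), s(0)), pair(k(0, pair(0, 0)), 0))   [R4 at ε]
3. k(pair(s(0), s(0)), pair(k(0, pair(0, 0)), 0))  →  k(0, pair(0, 0))   [R4 at ε]
4. k(0, pair(0, 0))  →  0   [R4 at ε]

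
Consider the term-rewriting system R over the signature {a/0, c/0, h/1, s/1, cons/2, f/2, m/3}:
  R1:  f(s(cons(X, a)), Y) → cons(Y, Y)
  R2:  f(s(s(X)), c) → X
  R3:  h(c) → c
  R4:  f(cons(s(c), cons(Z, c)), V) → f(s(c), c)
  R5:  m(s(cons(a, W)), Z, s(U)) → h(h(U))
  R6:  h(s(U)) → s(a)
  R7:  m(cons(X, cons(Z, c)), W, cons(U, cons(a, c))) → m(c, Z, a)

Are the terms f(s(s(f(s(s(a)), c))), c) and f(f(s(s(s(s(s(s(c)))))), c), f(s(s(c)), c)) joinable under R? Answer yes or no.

Reduce t₁ = f(s(s(f(s(s(a)), c))), c):
1. f(s(s(f(s(s(a)), c))), c)  →  f(s(s(a)), c)   [R2 at ε]
2. f(s(s(a)), c)  →  a   [R2 at ε]

Reduce t₂ = f(f(s(s(s(s(s(s(c)))))), c), f(s(s(c)), c)):
1. f(f(s(s(s(s(s(s(c)))))), c), f(s(s(c)), c))  →  f(s(s(s(s(c)))), f(s(s(c)), c))   [R2 at 1]
2. f(s(s(s(s(c)))), f(s(s(c)), c))  →  f(s(s(s(s(c)))), c)   [R2 at 2]
3. f(s(s(s(s(c)))), c)  →  s(s(c))   [R2 at ε]

no — NF(t₁) = a, NF(t₂) = s(s(c))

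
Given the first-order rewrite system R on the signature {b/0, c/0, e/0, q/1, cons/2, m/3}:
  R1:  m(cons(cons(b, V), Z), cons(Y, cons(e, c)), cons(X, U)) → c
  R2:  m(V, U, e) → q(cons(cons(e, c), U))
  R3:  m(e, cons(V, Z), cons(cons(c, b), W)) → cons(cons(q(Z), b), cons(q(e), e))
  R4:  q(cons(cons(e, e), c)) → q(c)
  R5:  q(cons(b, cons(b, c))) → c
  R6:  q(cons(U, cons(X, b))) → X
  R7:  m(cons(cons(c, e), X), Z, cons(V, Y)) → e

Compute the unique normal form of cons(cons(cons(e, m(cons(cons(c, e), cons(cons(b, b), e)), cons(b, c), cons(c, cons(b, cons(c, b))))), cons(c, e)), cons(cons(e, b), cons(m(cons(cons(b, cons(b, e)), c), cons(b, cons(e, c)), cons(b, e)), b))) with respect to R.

1. cons(cons(cons(e, m(cons(cons(c, e), cons(cons(b, b), e)), cons(b, c), cons(c, cons(b, cons(c, b))))), cons(c, e)), cons(cons(e, b), cons(m(cons(cons(b, cons(b, e)), c), cons(b, cons(e, c)), cons(b, e)), b)))  →  cons(cons(cons(e, e), cons(c, e)), cons(cons(e, b), cons(m(cons(cons(b, cons(b, e)), c), cons(b, cons(e, c)), cons(b, e)), b)))   [R7 at 1.1.2]
2. cons(cons(cons(e, e), cons(c, e)), cons(cons(e, b), cons(m(cons(cons(b, cons(b, e)), c), cons(b, cons(e, c)), cons(b, e)), b)))  →  cons(cons(cons(e, e), cons(c, e)), cons(cons(e, b), cons(c, b)))   [R1 at 2.2.1]

cons(cons(cons(e, e), cons(c, e)), cons(cons(e, b), cons(c, b)))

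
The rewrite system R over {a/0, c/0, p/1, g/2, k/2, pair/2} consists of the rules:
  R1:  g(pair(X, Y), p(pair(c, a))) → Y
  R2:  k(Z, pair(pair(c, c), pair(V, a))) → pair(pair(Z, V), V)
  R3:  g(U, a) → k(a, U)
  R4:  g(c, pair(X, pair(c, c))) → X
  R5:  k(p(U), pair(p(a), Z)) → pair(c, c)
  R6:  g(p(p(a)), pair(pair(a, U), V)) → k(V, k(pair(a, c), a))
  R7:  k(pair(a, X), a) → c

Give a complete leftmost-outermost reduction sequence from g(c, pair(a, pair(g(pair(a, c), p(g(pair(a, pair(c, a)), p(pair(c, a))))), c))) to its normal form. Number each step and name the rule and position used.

a

1. g(c, pair(a, pair(g(pair(a, c), p(g(pair(a, pair(c, a)), p(pair(c, a))))), c)))  →  g(c, pair(a, pair(g(pair(a, c), p(pair(c, a))), c)))   [R1 at 2.2.1.2.1]
2. g(c, pair(a, pair(g(pair(a, c), p(pair(c, a))), c)))  →  g(c, pair(a, pair(c, c)))   [R1 at 2.2.1]
3. g(c, pair(a, pair(c, c)))  →  a   [R4 at ε]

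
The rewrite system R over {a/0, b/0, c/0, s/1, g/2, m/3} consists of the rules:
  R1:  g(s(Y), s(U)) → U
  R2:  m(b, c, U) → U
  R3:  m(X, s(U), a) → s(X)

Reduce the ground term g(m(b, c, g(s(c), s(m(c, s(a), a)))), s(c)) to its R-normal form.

1. g(m(b, c, g(s(c), s(m(c, s(a), a)))), s(c))  →  g(g(s(c), s(m(c, s(a), a))), s(c))   [R2 at 1]
2. g(g(s(c), s(m(c, s(a), a))), s(c))  →  g(m(c, s(a), a), s(c))   [R1 at 1]
3. g(m(c, s(a), a), s(c))  →  g(s(c), s(c))   [R3 at 1]
4. g(s(c), s(c))  →  c   [R1 at ε]

c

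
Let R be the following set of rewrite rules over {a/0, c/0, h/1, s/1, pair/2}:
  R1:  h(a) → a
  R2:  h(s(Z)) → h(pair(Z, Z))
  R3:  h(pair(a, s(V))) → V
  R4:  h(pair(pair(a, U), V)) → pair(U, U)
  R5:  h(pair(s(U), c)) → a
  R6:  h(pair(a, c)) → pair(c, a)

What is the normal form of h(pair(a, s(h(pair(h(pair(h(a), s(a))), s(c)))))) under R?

c

1. h(pair(a, s(h(pair(h(pair(h(a), s(a))), s(c))))))  →  h(pair(h(pair(h(a), s(a))), s(c)))   [R3 at ε]
2. h(pair(h(pair(h(a), s(a))), s(c)))  →  h(pair(h(pair(a, s(a))), s(c)))   [R1 at 1.1.1.1]
3. h(pair(h(pair(a, s(a))), s(c)))  →  h(pair(a, s(c)))   [R3 at 1.1]
4. h(pair(a, s(c)))  →  c   [R3 at ε]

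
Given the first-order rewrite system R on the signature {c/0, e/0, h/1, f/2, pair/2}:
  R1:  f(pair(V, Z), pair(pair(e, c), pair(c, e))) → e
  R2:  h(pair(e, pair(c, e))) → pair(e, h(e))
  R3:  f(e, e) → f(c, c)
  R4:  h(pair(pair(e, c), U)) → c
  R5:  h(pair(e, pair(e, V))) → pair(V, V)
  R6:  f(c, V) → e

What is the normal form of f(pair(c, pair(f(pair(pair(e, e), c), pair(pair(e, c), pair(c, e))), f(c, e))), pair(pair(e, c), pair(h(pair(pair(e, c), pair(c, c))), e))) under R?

1. f(pair(c, pair(f(pair(pair(e, e), c), pair(pair(e, c), pair(c, e))), f(c, e))), pair(pair(e, c), pair(h(pair(pair(e, c), pair(c, c))), e)))  →  f(pair(c, pair(e, f(c, e))), pair(pair(e, c), pair(h(pair(pair(e, c), pair(c, c))), e)))   [R1 at 1.2.1]
2. f(pair(c, pair(e, f(c, e))), pair(pair(e, c), pair(h(pair(pair(e, c), pair(c, c))), e)))  →  f(pair(c, pair(e, e)), pair(pair(e, c), pair(h(pair(pair(e, c), pair(c, c))), e)))   [R6 at 1.2.2]
3. f(pair(c, pair(e, e)), pair(pair(e, c), pair(h(pair(pair(e, c), pair(c, c))), e)))  →  f(pair(c, pair(e, e)), pair(pair(e, c), pair(c, e)))   [R4 at 2.2.1]
4. f(pair(c, pair(e, e)), pair(pair(e, c), pair(c, e)))  →  e   [R1 at ε]

e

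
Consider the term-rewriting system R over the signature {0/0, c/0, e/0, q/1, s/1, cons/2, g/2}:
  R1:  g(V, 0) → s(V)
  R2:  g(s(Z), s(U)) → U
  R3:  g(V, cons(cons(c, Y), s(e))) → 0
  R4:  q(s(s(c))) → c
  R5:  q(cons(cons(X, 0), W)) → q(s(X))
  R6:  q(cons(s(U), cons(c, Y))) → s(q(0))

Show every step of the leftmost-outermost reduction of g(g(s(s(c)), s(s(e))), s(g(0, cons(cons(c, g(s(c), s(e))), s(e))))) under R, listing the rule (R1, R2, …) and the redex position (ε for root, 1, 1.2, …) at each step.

1. g(g(s(s(c)), s(s(e))), s(g(0, cons(cons(c, g(s(c), s(e))), s(e)))))  →  g(s(e), s(g(0, cons(cons(c, g(s(c), s(e))), s(e)))))   [R2 at 1]
2. g(s(e), s(g(0, cons(cons(c, g(s(c), s(e))), s(e)))))  →  g(0, cons(cons(c, g(s(c), s(e))), s(e)))   [R2 at ε]
3. g(0, cons(cons(c, g(s(c), s(e))), s(e)))  →  0   [R3 at ε]

0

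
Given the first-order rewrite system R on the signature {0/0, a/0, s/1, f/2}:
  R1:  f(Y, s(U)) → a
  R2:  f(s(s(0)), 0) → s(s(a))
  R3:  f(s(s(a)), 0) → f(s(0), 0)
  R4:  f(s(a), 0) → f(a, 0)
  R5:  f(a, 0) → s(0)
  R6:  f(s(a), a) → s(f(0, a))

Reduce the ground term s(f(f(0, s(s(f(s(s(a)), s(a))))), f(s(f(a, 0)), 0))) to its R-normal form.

1. s(f(f(0, s(s(f(s(s(a)), s(a))))), f(s(f(a, 0)), 0)))  →  s(f(a, f(s(f(a, 0)), 0)))   [R1 at 1.1]
2. s(f(a, f(s(f(a, 0)), 0)))  →  s(f(a, f(s(s(0)), 0)))   [R5 at 1.2.1.1]
3. s(f(a, f(s(s(0)), 0)))  →  s(f(a, s(s(a))))   [R2 at 1.2]
4. s(f(a, s(s(a))))  →  s(a)   [R1 at 1]

s(a)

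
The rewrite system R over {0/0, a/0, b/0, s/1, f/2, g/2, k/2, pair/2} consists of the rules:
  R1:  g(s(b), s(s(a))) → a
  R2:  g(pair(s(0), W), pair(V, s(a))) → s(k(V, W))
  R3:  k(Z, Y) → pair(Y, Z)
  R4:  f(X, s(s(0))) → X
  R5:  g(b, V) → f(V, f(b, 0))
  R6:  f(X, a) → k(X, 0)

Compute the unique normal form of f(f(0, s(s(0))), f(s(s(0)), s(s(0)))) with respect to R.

1. f(f(0, s(s(0))), f(s(s(0)), s(s(0))))  →  f(0, f(s(s(0)), s(s(0))))   [R4 at 1]
2. f(0, f(s(s(0)), s(s(0))))  →  f(0, s(s(0)))   [R4 at 2]
3. f(0, s(s(0)))  →  0   [R4 at ε]

0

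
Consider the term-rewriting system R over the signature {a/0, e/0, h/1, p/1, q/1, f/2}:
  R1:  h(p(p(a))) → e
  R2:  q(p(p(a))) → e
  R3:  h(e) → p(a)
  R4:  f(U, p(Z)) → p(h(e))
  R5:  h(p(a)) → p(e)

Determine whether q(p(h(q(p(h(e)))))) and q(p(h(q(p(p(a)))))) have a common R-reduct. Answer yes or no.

yes — NF(t₁) = e, NF(t₂) = e

Reduce t₁ = q(p(h(q(p(h(e)))))):
1. q(p(h(q(p(h(e))))))  →  q(p(h(q(p(p(a))))))   [R3 at 1.1.1.1.1]
2. q(p(h(q(p(p(a))))))  →  q(p(h(e)))   [R2 at 1.1.1]
3. q(p(h(e)))  →  q(p(p(a)))   [R3 at 1.1]
4. q(p(p(a)))  →  e   [R2 at ε]

Reduce t₂ = q(p(h(q(p(p(a)))))):
1. q(p(h(q(p(p(a))))))  →  q(p(h(e)))   [R2 at 1.1.1]
2. q(p(h(e)))  →  q(p(p(a)))   [R3 at 1.1]
3. q(p(p(a)))  →  e   [R2 at ε]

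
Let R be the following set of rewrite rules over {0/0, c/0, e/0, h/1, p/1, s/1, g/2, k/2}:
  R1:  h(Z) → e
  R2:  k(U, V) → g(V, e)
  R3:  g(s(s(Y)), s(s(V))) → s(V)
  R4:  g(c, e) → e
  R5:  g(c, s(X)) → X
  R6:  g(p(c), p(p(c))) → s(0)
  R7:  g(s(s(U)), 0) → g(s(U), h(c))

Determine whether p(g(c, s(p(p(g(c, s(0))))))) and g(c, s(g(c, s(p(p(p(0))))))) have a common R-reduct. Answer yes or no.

yes — NF(t₁) = p(p(p(0))), NF(t₂) = p(p(p(0)))

Reduce t₁ = p(g(c, s(p(p(g(c, s(0))))))):
1. p(g(c, s(p(p(g(c, s(0)))))))  →  p(p(p(g(c, s(0)))))   [R5 at 1]
2. p(p(p(g(c, s(0)))))  →  p(p(p(0)))   [R5 at 1.1.1]

Reduce t₂ = g(c, s(g(c, s(p(p(p(0))))))):
1. g(c, s(g(c, s(p(p(p(0)))))))  →  g(c, s(p(p(p(0)))))   [R5 at ε]
2. g(c, s(p(p(p(0)))))  →  p(p(p(0)))   [R5 at ε]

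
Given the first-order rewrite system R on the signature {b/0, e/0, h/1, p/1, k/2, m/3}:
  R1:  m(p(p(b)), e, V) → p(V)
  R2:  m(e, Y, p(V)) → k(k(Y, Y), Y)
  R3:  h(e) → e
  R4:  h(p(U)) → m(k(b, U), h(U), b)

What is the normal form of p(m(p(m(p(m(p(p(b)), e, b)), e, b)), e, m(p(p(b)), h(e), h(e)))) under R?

p(p(p(e)))

1. p(m(p(m(p(m(p(p(b)), e, b)), e, b)), e, m(p(p(b)), h(e), h(e))))  →  p(m(p(m(p(p(b)), e, b)), e, m(p(p(b)), h(e), h(e))))   [R1 at 1.1.1.1.1]
2. p(m(p(m(p(p(b)), e, b)), e, m(p(p(b)), h(e), h(e))))  →  p(m(p(p(b)), e, m(p(p(b)), h(e), h(e))))   [R1 at 1.1.1]
3. p(m(p(p(b)), e, m(p(p(b)), h(e), h(e))))  →  p(p(m(p(p(b)), h(e), h(e))))   [R1 at 1]
4. p(p(m(p(p(b)), h(e), h(e))))  →  p(p(m(p(p(b)), e, h(e))))   [R3 at 1.1.2]
5. p(p(m(p(p(b)), e, h(e))))  →  p(p(p(h(e))))   [R1 at 1.1]
6. p(p(p(h(e))))  →  p(p(p(e)))   [R3 at 1.1.1]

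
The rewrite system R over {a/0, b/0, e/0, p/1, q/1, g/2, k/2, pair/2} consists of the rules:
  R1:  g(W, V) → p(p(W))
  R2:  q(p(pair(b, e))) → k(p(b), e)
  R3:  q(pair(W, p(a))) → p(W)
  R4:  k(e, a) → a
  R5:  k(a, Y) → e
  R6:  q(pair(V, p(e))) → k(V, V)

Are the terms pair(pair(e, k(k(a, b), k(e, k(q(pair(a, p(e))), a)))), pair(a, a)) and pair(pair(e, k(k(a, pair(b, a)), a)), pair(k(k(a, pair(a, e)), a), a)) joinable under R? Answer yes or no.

yes — NF(t₁) = pair(pair(e, a), pair(a, a)), NF(t₂) = pair(pair(e, a), pair(a, a))

Reduce t₁ = pair(pair(e, k(k(a, b), k(e, k(q(pair(a, p(e))), a)))), pair(a, a)):
1. pair(pair(e, k(k(a, b), k(e, k(q(pair(a, p(e))), a)))), pair(a, a))  →  pair(pair(e, k(e, k(e, k(q(pair(a, p(e))), a)))), pair(a, a))   [R5 at 1.2.1]
2. pair(pair(e, k(e, k(e, k(q(pair(a, p(e))), a)))), pair(a, a))  →  pair(pair(e, k(e, k(e, k(k(a, a), a)))), pair(a, a))   [R6 at 1.2.2.2.1]
3. pair(pair(e, k(e, k(e, k(k(a, a), a)))), pair(a, a))  →  pair(pair(e, k(e, k(e, k(e, a)))), pair(a, a))   [R5 at 1.2.2.2.1]
4. pair(pair(e, k(e, k(e, k(e, a)))), pair(a, a))  →  pair(pair(e, k(e, k(e, a))), pair(a, a))   [R4 at 1.2.2.2]
5. pair(pair(e, k(e, k(e, a))), pair(a, a))  →  pair(pair(e, k(e, a)), pair(a, a))   [R4 at 1.2.2]
6. pair(pair(e, k(e, a)), pair(a, a))  →  pair(pair(e, a), pair(a, a))   [R4 at 1.2]

Reduce t₂ = pair(pair(e, k(k(a, pair(b, a)), a)), pair(k(k(a, pair(a, e)), a), a)):
1. pair(pair(e, k(k(a, pair(b, a)), a)), pair(k(k(a, pair(a, e)), a), a))  →  pair(pair(e, k(e, a)), pair(k(k(a, pair(a, e)), a), a))   [R5 at 1.2.1]
2. pair(pair(e, k(e, a)), pair(k(k(a, pair(a, e)), a), a))  →  pair(pair(e, a), pair(k(k(a, pair(a, e)), a), a))   [R4 at 1.2]
3. pair(pair(e, a), pair(k(k(a, pair(a, e)), a), a))  →  pair(pair(e, a), pair(k(e, a), a))   [R5 at 2.1.1]
4. pair(pair(e, a), pair(k(e, a), a))  →  pair(pair(e, a), pair(a, a))   [R4 at 2.1]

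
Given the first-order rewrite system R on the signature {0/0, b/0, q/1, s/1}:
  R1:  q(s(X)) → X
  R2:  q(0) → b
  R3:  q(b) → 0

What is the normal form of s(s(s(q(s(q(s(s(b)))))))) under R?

1. s(s(s(q(s(q(s(s(b))))))))  →  s(s(s(q(s(s(b))))))   [R1 at 1.1.1]
2. s(s(s(q(s(s(b))))))  →  s(s(s(s(b))))   [R1 at 1.1.1]

s(s(s(s(b))))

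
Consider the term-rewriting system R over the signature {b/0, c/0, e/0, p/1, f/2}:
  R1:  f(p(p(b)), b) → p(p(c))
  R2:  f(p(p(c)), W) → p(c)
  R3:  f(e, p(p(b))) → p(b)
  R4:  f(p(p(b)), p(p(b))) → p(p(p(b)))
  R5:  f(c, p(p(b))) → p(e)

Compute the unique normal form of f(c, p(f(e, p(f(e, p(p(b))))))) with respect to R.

1. f(c, p(f(e, p(f(e, p(p(b)))))))  →  f(c, p(f(e, p(p(b)))))   [R3 at 2.1.2.1]
2. f(c, p(f(e, p(p(b)))))  →  f(c, p(p(b)))   [R3 at 2.1]
3. f(c, p(p(b)))  →  p(e)   [R5 at ε]

p(e)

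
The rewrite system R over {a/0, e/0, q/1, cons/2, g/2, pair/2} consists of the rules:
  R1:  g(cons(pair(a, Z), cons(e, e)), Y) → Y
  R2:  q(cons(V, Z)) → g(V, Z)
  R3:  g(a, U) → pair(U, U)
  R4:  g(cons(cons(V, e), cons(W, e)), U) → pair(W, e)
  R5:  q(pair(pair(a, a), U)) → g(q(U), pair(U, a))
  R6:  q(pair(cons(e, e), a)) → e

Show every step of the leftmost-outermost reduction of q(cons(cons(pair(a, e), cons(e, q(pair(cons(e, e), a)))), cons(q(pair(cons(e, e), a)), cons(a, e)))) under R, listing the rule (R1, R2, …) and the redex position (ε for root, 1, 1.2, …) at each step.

1. q(cons(cons(pair(a, e), cons(e, q(pair(cons(e, e), a)))), cons(q(pair(cons(e, e), a)), cons(a, e))))  →  g(cons(pair(a, e), cons(e, q(pair(cons(e, e), a)))), cons(q(pair(cons(e, e), a)), cons(a, e)))   [R2 at ε]
2. g(cons(pair(a, e), cons(e, q(pair(cons(e, e), a)))), cons(q(pair(cons(e, e), a)), cons(a, e)))  →  g(cons(pair(a, e), cons(e, e)), cons(q(pair(cons(e, e), a)), cons(a, e)))   [R6 at 1.2.2]
3. g(cons(pair(a, e), cons(e, e)), cons(q(pair(cons(e, e), a)), cons(a, e)))  →  cons(q(pair(cons(e, e), a)), cons(a, e))   [R1 at ε]
4. cons(q(pair(cons(e, e), a)), cons(a, e))  →  cons(e, cons(a, e))   [R6 at 1]

cons(e, cons(a, e))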